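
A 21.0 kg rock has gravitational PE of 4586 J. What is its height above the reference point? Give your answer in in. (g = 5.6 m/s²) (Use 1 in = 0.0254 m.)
h = PE/(mg) = 4586.0/(21.0·5.6) = 38.9966 m = 1535 in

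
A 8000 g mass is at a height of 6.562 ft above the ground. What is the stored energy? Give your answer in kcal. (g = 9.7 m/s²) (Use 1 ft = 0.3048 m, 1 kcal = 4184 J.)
Convert to SI: m = 8.0 kg, h = 2.0001 m
PE = mgh = (8.0)(9.7)(2.0001) = 155.208 J = 0.0371 kcal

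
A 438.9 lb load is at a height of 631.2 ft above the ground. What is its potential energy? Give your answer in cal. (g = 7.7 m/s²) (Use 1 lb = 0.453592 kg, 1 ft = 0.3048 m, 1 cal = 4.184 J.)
Convert to SI: m = 199.082 kg, h = 192.39 m
PE = mgh = (199.082)(7.7)(192.39) = 294920 J = 70490 cal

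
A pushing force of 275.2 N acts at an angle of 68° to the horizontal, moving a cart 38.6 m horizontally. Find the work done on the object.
W = F·d·cosθ = (275.2)(38.6)cos(68°) = 3979 J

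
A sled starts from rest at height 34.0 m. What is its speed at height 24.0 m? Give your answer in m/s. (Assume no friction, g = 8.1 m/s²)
mgh₁ = mgh₂ + ½mv² ⇒ v = √(2g(h₁−h₂)) = √(2·8.1·10.0) = 12.73 m/s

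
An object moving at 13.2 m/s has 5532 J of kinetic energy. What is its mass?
m = 2·KE/v² = 2·5532/(13.2)² = 63.5 kg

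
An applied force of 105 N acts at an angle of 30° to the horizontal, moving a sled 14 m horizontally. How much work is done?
W = F·d·cosθ = (105)(14)cos(30°) = 1273 J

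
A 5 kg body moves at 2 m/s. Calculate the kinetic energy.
KE = ½mv² = ½(5)(2)² = 10.0 J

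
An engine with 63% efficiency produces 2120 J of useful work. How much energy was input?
W_in = W_out/η = 2120/0.63 = 3365 J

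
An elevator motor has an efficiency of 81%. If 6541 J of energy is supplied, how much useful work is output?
W_out = η·W_in = 0.81·6541 = 5298.21 J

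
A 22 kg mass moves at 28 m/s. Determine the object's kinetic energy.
KE = ½mv² = ½(22)(28)² = 8624.0 J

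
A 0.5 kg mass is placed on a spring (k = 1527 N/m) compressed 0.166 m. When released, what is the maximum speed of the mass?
½kx² = ½mv² ⇒ v = x√(k/m) = (0.166)√(1527/0.5) = 9.174 m/s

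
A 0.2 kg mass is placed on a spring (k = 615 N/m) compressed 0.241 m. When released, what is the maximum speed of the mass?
½kx² = ½mv² ⇒ v = x√(k/m) = (0.241)√(615/0.2) = 13.36 m/s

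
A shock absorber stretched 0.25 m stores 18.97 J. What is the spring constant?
k = 2·PE/x² = 2·18.97/(0.25)² = 607.0 N/m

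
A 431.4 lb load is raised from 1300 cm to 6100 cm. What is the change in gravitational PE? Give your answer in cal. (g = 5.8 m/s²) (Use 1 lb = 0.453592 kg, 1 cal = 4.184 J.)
Convert to SI: m = 195.68 kg, Δh = 48.0 m
ΔPE = mgΔh = (195.68)(5.8)(48.0) = 54477.2 J = 13020 cal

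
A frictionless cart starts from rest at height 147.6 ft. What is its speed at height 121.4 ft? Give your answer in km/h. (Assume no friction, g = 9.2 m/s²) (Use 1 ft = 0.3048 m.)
Convert to SI: h₁−h₂ = 7.98576 m
mgh₁ = mgh₂ + ½mv² ⇒ v = √(2g(h₁−h₂)) = √(2·9.2·7.98576) = 12.1218 m/s = 43.64 km/h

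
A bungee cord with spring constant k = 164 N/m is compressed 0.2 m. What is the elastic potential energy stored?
PE = ½kx² = ½(164)(0.2)² = 3.28 J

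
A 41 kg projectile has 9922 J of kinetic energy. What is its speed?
v = √(2·KE/m) = √(2·9922/41) = 22.0 m/s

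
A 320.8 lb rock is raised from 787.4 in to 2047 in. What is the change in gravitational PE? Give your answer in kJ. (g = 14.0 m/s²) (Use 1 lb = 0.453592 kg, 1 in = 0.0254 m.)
Convert to SI: m = 145.512 kg, Δh = 31.9938 m
ΔPE = mgΔh = (145.512)(14.0)(31.9938) = 65177.0 J = 65.18 kJ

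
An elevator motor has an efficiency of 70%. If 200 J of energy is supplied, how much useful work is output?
W_out = η·W_in = 0.7·200 = 140.0 J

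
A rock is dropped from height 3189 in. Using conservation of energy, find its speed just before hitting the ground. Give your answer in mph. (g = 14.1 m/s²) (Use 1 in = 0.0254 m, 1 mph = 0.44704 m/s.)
Convert to SI: h = 81.0006 m
mgh = ½mv² ⇒ v = √(2gh) = √(2·14.1·81.0006) = 47.7935 m/s = 106.9 mph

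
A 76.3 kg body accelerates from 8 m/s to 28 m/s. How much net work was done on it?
W = ΔKE = ½m(v₂² − v₁²) = ½(76.3)(28² − 8²) = 27468.0 J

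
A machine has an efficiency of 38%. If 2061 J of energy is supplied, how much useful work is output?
W_out = η·W_in = 0.38·2061 = 783.18 J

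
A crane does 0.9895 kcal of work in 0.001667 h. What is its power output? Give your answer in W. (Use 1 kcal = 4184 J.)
Convert to SI: W = 4140.07 J, t = 6.0012 s
P = W/t = 4140.07/6.0012 = 689.9 W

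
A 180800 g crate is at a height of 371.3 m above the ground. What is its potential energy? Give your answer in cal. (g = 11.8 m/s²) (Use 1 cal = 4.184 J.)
Convert to SI: m = 180.8 kg, h = 371.3 m
PE = mgh = (180.8)(11.8)(371.3) = 792146 J = 189300 cal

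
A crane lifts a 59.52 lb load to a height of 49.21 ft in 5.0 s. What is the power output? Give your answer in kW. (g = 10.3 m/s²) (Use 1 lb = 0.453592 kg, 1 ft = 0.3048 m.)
Convert to SI: m = 26.9978 kg, h = 14.9992 m, t = 5.0 s
P = mgh/t = (26.9978)(10.3)(14.9992)/5.0 = 834.188 W = 0.8342 kW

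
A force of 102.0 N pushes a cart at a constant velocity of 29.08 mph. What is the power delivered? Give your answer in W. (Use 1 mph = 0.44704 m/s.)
Convert to SI: F = 102.0 N, v = 12.9999 m/s
P = Fv = (102.0)(12.9999) = 1326 W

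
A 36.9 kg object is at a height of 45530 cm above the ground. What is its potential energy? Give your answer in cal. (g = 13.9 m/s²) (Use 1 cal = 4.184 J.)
Convert to SI: m = 36.9 kg, h = 455.3 m
PE = mgh = (36.9)(13.9)(455.3) = 233528 J = 55810 cal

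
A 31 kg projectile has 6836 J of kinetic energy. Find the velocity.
v = √(2·KE/m) = √(2·6836/31) = 21.0 m/s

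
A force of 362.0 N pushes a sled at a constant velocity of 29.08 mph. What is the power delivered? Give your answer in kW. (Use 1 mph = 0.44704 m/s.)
Convert to SI: F = 362.0 N, v = 12.9999 m/s
P = Fv = (362.0)(12.9999) = 4705.97 W = 4.706 kW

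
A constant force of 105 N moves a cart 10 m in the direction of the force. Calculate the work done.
W = F·d = (105)(10) = 1050 J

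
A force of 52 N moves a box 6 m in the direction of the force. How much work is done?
W = F·d = (52)(6) = 312.0 J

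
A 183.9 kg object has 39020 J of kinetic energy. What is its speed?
v = √(2·KE/m) = √(2·39020/183.9) = 20.6 m/s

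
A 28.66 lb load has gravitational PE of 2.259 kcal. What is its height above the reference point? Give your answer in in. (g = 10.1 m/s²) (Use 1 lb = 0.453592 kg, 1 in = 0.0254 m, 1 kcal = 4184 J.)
Convert to SI: m = 12.9999 kg, PE = 9451.66 J
h = PE/(mg) = 9451.66/(12.9999·10.1) = 71.9855 m = 2834 in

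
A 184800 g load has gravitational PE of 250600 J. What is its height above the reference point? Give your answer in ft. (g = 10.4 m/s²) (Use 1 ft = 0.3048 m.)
Convert to SI: m = 184.8 kg, PE = 250600 J
h = PE/(mg) = 250600/(184.8·10.4) = 130.39 m = 427.8 ft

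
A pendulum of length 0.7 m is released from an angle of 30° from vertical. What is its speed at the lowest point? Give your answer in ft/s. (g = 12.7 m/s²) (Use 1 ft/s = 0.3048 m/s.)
h = L(1 − cosθ) = 0.7(1 − cos30°) = 0.0937822 m
v = √(2gh) = √(2·12.7·0.0937822) = 1.5434 m/s = 5.064 ft/s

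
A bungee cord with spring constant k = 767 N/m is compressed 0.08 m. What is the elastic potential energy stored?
PE = ½kx² = ½(767)(0.08)² = 2.454 J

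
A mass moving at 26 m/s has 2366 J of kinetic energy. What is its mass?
m = 2·KE/v² = 2·2366/(26)² = 7.0 kg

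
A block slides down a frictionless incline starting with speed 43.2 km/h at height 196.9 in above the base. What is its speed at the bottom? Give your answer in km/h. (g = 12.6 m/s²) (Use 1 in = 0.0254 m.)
Convert to SI: v₀ = 12.0 m/s, h = 5.00126 m
½mv₀² + mgh = ½mv² ⇒ v = √(v₀² + 2gh) = √(12.0² + 2·12.6·5.00126) = 16.4326 m/s = 59.16 km/h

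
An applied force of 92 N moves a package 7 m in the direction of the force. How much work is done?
W = F·d = (92)(7) = 644.0 J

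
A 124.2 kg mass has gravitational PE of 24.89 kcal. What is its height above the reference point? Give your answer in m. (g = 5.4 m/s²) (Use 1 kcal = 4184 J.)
Convert to SI: m = 124.2 kg, PE = 104140 J
h = PE/(mg) = 104140/(124.2·5.4) = 155.3 m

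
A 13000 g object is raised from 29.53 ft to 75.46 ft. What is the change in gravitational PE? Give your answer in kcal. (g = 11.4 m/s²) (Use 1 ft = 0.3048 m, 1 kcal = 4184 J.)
Convert to SI: m = 13.0 kg, Δh = 13.9995 m
ΔPE = mgΔh = (13.0)(11.4)(13.9995) = 2074.72 J = 0.4959 kcal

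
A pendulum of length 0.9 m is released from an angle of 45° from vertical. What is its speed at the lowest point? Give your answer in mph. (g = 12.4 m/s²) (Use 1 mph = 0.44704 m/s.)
h = L(1 − cosθ) = 0.9(1 − cos45°) = 0.263604 m
v = √(2gh) = √(2·12.4·0.263604) = 2.55683 m/s = 5.719 mph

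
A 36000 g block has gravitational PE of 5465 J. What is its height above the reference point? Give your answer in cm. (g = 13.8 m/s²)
Convert to SI: m = 36.0 kg, PE = 5465.0 J
h = PE/(mg) = 5465.0/(36.0·13.8) = 11.0004 m = 1100 cm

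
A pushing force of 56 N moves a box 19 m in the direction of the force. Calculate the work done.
W = F·d = (56)(19) = 1064 J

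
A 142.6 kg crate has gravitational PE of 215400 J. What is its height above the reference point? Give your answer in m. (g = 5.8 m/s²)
h = PE/(mg) = 215400/(142.6·5.8) = 260.4 m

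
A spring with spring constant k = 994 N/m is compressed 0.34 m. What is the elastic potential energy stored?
PE = ½kx² = ½(994)(0.34)² = 57.45 J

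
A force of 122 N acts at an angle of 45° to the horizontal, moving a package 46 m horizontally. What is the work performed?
W = F·d·cosθ = (122)(46)cos(45°) = 3968 J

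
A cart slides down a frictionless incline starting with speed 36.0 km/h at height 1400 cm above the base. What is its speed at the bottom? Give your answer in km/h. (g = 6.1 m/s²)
Convert to SI: v₀ = 10.0 m/s, h = 14.0 m
½mv₀² + mgh = ½mv² ⇒ v = √(v₀² + 2gh) = √(10.0² + 2·6.1·14.0) = 16.456 m/s = 59.24 km/h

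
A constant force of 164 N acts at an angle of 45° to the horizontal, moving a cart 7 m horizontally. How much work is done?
W = F·d·cosθ = (164)(7)cos(45°) = 811.8 J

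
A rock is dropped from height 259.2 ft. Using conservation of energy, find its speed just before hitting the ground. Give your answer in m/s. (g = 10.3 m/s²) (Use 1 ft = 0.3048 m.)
Convert to SI: h = 79.0042 m
mgh = ½mv² ⇒ v = √(2gh) = √(2·10.3·79.0042) = 40.34 m/s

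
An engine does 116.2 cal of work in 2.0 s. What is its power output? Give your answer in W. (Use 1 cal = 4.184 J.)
Convert to SI: W = 486.181 J, t = 2.0 s
P = W/t = 486.181/2.0 = 243.1 W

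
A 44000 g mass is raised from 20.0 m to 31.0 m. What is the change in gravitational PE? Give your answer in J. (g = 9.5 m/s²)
Convert to SI: m = 44.0 kg, Δh = 11.0 m
ΔPE = mgΔh = (44.0)(9.5)(11.0) = 4598 J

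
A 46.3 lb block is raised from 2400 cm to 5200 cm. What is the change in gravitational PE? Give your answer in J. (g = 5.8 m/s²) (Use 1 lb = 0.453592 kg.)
Convert to SI: m = 21.0013 kg, Δh = 28.0 m
ΔPE = mgΔh = (21.0013)(5.8)(28.0) = 3411 J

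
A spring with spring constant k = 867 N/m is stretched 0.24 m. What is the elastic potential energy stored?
PE = ½kx² = ½(867)(0.24)² = 24.97 J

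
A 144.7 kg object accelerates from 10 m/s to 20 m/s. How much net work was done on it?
W = ΔKE = ½m(v₂² − v₁²) = ½(144.7)(20² − 10²) = 21705.0 J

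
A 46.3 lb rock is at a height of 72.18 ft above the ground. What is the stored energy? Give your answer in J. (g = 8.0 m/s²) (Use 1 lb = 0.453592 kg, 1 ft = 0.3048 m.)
Convert to SI: m = 21.0013 kg, h = 22.0005 m
PE = mgh = (21.0013)(8.0)(22.0005) = 3696 J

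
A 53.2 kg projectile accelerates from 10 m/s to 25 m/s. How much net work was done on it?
W = ΔKE = ½m(v₂² − v₁²) = ½(53.2)(25² − 10²) = 13965.0 J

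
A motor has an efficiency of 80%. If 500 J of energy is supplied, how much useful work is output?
W_out = η·W_in = 0.8·500 = 400.0 J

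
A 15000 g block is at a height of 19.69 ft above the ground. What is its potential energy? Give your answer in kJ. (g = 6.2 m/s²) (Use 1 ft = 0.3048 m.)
Convert to SI: m = 15.0 kg, h = 6.00151 m
PE = mgh = (15.0)(6.2)(6.00151) = 558.141 J = 0.5581 kJ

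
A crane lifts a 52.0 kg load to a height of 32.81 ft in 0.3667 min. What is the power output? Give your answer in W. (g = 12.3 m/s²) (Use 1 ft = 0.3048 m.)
Convert to SI: m = 52.0 kg, h = 10.0005 m, t = 22.002 s
P = mgh/t = (52.0)(12.3)(10.0005)/22.002 = 290.7 W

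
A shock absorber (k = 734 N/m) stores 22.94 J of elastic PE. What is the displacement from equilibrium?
x = √(2·PE/k) = √(2·22.94/734) = 0.25 m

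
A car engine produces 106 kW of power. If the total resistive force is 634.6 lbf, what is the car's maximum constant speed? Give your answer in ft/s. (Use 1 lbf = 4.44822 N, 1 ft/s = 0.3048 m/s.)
Convert to SI: F = 2822.84 N
P = Fv ⇒ v = P/F = 106000 W/2822.84 N = 37.5508 m/s = 123.2 ft/s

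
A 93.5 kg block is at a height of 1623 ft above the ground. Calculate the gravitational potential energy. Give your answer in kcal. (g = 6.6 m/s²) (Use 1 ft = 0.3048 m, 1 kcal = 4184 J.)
Convert to SI: m = 93.5 kg, h = 494.69 m
PE = mgh = (93.5)(6.6)(494.69) = 305273 J = 72.96 kcal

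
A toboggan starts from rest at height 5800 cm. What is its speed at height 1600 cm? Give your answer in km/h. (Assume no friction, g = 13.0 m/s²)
Convert to SI: h₁−h₂ = 42.0 m
mgh₁ = mgh₂ + ½mv² ⇒ v = √(2g(h₁−h₂)) = √(2·13.0·42.0) = 33.0454 m/s = 119.0 km/h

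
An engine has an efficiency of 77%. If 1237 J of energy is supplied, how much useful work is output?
W_out = η·W_in = 0.77·1237 = 952.49 J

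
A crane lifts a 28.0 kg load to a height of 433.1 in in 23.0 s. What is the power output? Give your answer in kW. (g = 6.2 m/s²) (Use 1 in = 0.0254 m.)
Convert to SI: m = 28.0 kg, h = 11.0007 m, t = 23.0 s
P = mgh/t = (28.0)(6.2)(11.0007)/23.0 = 83.0317 W = 0.08303 kW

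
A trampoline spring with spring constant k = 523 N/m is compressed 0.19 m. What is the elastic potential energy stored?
PE = ½kx² = ½(523)(0.19)² = 9.44 J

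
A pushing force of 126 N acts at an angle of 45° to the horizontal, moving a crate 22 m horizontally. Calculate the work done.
W = F·d·cosθ = (126)(22)cos(45°) = 1960 J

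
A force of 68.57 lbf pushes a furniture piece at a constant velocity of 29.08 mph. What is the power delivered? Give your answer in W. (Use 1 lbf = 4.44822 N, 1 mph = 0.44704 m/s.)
Convert to SI: F = 305.014 N, v = 12.9999 m/s
P = Fv = (305.014)(12.9999) = 3965 W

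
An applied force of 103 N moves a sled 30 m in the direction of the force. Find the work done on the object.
W = F·d = (103)(30) = 3090 J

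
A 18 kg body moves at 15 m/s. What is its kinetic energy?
KE = ½mv² = ½(18)(15)² = 2025.0 J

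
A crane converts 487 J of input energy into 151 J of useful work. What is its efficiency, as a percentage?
η = W_out/W_in = 151/487 = 31.01%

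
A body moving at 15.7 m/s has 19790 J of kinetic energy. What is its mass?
m = 2·KE/v² = 2·19790/(15.7)² = 160.6 kg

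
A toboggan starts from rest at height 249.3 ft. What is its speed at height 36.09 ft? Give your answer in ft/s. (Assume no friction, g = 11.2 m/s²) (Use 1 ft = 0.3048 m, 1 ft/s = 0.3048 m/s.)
Convert to SI: h₁−h₂ = 64.9864 m
mgh₁ = mgh₂ + ½mv² ⇒ v = √(2g(h₁−h₂)) = √(2·11.2·64.9864) = 38.1536 m/s = 125.2 ft/s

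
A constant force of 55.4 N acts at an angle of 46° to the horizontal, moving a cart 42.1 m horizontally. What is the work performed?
W = F·d·cosθ = (55.4)(42.1)cos(46°) = 1620 J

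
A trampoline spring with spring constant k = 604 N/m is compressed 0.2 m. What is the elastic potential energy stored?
PE = ½kx² = ½(604)(0.2)² = 12.08 J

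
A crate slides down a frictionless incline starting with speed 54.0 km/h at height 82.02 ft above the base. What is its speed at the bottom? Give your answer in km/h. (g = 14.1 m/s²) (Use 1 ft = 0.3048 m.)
Convert to SI: v₀ = 15.0 m/s, h = 24.9997 m
½mv₀² + mgh = ½mv² ⇒ v = √(v₀² + 2gh) = √(15.0² + 2·14.1·24.9997) = 30.4958 m/s = 109.8 km/h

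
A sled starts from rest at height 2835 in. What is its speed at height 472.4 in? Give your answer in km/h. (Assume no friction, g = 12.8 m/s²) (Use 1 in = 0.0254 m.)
Convert to SI: h₁−h₂ = 60.01 m
mgh₁ = mgh₂ + ½mv² ⇒ v = √(2g(h₁−h₂)) = √(2·12.8·60.01) = 39.1951 m/s = 141.1 km/h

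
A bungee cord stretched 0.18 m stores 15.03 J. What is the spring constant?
k = 2·PE/x² = 2·15.03/(0.18)² = 927.8 N/m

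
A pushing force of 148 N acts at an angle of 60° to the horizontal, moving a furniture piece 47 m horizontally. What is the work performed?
W = F·d·cosθ = (148)(47)cos(60°) = 3478 J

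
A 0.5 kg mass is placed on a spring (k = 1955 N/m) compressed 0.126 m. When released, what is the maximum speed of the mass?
½kx² = ½mv² ⇒ v = x√(k/m) = (0.126)√(1955/0.5) = 7.879 m/s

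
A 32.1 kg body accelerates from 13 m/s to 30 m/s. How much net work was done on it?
W = ΔKE = ½m(v₂² − v₁²) = ½(32.1)(30² − 13²) = 11732.55 J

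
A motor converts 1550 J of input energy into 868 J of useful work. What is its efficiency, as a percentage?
η = W_out/W_in = 868/1550 = 56.0%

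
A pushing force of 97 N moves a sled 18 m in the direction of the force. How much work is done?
W = F·d = (97)(18) = 1746 J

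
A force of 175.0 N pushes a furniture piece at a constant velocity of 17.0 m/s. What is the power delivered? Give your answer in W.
P = Fv = (175.0)(17.0) = 2975 W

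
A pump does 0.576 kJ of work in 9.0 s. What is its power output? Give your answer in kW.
Convert to SI: W = 576.0 J, t = 9.0 s
P = W/t = 576.0/9.0 = 64.0 W = 0.064 kW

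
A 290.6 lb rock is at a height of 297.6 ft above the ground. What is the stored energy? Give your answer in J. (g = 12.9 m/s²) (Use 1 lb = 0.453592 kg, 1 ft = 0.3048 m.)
Convert to SI: m = 131.814 kg, h = 90.7085 m
PE = mgh = (131.814)(12.9)(90.7085) = 154200 J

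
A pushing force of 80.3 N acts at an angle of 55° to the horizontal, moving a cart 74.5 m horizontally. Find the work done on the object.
W = F·d·cosθ = (80.3)(74.5)cos(55°) = 3431 J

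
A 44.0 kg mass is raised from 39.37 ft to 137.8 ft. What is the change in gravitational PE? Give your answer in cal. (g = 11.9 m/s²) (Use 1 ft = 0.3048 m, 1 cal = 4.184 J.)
Convert to SI: m = 44.0 kg, Δh = 30.0015 m
ΔPE = mgΔh = (44.0)(11.9)(30.0015) = 15708.8 J = 3754 cal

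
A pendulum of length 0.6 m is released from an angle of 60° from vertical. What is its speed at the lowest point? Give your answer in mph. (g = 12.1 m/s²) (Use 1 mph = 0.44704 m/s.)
h = L(1 − cosθ) = 0.6(1 − cos60°) = 0.3 m
v = √(2gh) = √(2·12.1·0.3) = 2.69444 m/s = 6.027 mph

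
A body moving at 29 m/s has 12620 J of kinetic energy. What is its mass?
m = 2·KE/v² = 2·12620/(29)² = 30.01 kg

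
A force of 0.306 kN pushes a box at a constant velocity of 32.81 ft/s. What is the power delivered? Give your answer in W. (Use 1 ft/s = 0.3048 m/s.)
Convert to SI: F = 306.0 N, v = 10.0005 m/s
P = Fv = (306.0)(10.0005) = 3060 W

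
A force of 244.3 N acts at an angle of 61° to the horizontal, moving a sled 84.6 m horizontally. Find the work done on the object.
W = F·d·cosθ = (244.3)(84.6)cos(61°) = 10020 J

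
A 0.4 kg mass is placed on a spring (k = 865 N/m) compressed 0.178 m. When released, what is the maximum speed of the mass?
½kx² = ½mv² ⇒ v = x√(k/m) = (0.178)√(865/0.4) = 8.277 m/s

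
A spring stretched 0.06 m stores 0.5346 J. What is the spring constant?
k = 2·PE/x² = 2·0.5346/(0.06)² = 297.0 N/m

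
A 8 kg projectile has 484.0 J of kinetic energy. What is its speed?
v = √(2·KE/m) = √(2·484.0/8) = 11.0 m/s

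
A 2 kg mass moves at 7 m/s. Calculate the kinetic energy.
KE = ½mv² = ½(2)(7)² = 49.0 J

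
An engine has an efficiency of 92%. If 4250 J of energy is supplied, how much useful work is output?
W_out = η·W_in = 0.92·4250 = 3910.0 J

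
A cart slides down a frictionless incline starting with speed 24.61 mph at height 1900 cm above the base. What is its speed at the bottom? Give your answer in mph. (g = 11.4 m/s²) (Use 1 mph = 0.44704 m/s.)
Convert to SI: v₀ = 11.0017 m/s, h = 19.0 m
½mv₀² + mgh = ½mv² ⇒ v = √(v₀² + 2gh) = √(11.0017² + 2·11.4·19.0) = 23.5422 m/s = 52.66 mph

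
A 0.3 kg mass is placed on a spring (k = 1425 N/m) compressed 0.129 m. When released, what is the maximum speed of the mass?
½kx² = ½mv² ⇒ v = x√(k/m) = (0.129)√(1425/0.3) = 8.891 m/s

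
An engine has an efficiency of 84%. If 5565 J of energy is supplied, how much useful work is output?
W_out = η·W_in = 0.84·5565 = 4674.6 J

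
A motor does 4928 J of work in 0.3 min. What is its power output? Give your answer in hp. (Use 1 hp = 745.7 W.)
Convert to SI: W = 4928.0 J, t = 18.0 s
P = W/t = 4928.0/18.0 = 273.778 W = 0.3671 hp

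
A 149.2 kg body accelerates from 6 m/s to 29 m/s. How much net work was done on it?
W = ΔKE = ½m(v₂² − v₁²) = ½(149.2)(29² − 6²) = 60053.0 J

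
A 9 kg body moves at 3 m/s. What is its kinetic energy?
KE = ½mv² = ½(9)(3)² = 40.5 J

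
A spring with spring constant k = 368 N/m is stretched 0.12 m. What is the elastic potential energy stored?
PE = ½kx² = ½(368)(0.12)² = 2.65 J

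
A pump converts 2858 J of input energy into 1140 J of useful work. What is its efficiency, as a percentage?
η = W_out/W_in = 1140/2858 = 39.89%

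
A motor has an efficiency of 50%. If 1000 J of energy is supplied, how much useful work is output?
W_out = η·W_in = 0.5·1000 = 500.0 J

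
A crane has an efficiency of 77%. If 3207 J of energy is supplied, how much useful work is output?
W_out = η·W_in = 0.77·3207 = 2469.39 J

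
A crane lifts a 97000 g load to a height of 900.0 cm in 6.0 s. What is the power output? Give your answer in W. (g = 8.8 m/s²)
Convert to SI: m = 97.0 kg, h = 9.0 m, t = 6.0 s
P = mgh/t = (97.0)(8.8)(9.0)/6.0 = 1280 W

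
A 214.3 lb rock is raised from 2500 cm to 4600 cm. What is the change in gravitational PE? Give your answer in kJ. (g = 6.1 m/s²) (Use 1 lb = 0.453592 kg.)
Convert to SI: m = 97.2048 kg, Δh = 21.0 m
ΔPE = mgΔh = (97.2048)(6.1)(21.0) = 12451.9 J = 12.45 kJ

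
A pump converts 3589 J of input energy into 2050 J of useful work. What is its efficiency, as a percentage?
η = W_out/W_in = 2050/3589 = 57.12%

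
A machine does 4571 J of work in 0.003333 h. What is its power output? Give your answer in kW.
Convert to SI: W = 4571.0 J, t = 11.9988 s
P = W/t = 4571.0/11.9988 = 380.955 W = 0.381 kW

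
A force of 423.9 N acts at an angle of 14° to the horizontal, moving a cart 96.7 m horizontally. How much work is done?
W = F·d·cosθ = (423.9)(96.7)cos(14°) = 39770 J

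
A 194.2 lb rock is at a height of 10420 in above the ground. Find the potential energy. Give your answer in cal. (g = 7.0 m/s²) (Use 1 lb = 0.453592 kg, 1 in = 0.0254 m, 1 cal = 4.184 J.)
Convert to SI: m = 88.0876 kg, h = 264.668 m
PE = mgh = (88.0876)(7.0)(264.668) = 163198 J = 39010 cal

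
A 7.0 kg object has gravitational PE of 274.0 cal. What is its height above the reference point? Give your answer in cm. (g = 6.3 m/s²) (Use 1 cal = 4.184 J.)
Convert to SI: m = 7.0 kg, PE = 1146.42 J
h = PE/(mg) = 1146.42/(7.0·6.3) = 25.9958 m = 2600 cm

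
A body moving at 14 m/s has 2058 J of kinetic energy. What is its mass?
m = 2·KE/v² = 2·2058/(14)² = 21.0 kg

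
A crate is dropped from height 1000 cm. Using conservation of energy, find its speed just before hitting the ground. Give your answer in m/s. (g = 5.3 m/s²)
Convert to SI: h = 10.0 m
mgh = ½mv² ⇒ v = √(2gh) = √(2·5.3·10.0) = 10.3 m/s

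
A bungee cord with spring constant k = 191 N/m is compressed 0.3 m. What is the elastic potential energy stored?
PE = ½kx² = ½(191)(0.3)² = 8.595 J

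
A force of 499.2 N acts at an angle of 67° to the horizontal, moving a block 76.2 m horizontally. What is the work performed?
W = F·d·cosθ = (499.2)(76.2)cos(67°) = 14860 J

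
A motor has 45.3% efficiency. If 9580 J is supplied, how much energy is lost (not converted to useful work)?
W_lost = W_in(1 − η) = 9580·(1 − 0.453) = 5240 J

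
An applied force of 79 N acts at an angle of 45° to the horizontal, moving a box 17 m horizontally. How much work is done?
W = F·d·cosθ = (79)(17)cos(45°) = 949.6 J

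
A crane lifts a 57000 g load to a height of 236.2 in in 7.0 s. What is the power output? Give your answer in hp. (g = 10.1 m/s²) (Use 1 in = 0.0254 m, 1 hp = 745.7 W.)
Convert to SI: m = 57.0 kg, h = 5.99948 m, t = 7.0 s
P = mgh/t = (57.0)(10.1)(5.99948)/7.0 = 493.414 W = 0.6617 hp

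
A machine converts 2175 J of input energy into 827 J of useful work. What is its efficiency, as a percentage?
η = W_out/W_in = 827/2175 = 38.02%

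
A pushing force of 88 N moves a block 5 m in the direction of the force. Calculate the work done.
W = F·d = (88)(5) = 440.0 J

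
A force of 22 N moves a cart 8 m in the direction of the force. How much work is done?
W = F·d = (22)(8) = 176.0 J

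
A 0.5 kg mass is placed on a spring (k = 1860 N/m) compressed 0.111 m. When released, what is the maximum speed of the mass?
½kx² = ½mv² ⇒ v = x√(k/m) = (0.111)√(1860/0.5) = 6.77 m/s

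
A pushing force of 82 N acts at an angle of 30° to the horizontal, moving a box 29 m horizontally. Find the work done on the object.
W = F·d·cosθ = (82)(29)cos(30°) = 2059 J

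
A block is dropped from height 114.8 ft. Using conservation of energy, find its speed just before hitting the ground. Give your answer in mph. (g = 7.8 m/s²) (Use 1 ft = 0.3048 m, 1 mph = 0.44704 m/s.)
Convert to SI: h = 34.991 m
mgh = ½mv² ⇒ v = √(2gh) = √(2·7.8·34.991) = 23.3637 m/s = 52.26 mph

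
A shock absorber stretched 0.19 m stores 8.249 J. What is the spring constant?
k = 2·PE/x² = 2·8.249/(0.19)² = 457.0 N/m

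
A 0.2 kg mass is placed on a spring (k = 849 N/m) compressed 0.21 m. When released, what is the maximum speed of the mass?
½kx² = ½mv² ⇒ v = x√(k/m) = (0.21)√(849/0.2) = 13.68 m/s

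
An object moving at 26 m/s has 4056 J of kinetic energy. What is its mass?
m = 2·KE/v² = 2·4056/(26)² = 12.0 kg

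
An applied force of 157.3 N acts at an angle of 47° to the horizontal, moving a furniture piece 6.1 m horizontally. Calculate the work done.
W = F·d·cosθ = (157.3)(6.1)cos(47°) = 654.4 J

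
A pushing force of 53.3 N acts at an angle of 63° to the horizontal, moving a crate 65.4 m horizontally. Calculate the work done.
W = F·d·cosθ = (53.3)(65.4)cos(63°) = 1583 J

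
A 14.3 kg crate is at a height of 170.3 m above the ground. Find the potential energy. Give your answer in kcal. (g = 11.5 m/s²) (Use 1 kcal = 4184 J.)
PE = mgh = (14.3)(11.5)(170.3) = 28005.8 J = 6.694 kcal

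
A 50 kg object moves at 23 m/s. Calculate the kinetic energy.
KE = ½mv² = ½(50)(23)² = 13225.0 J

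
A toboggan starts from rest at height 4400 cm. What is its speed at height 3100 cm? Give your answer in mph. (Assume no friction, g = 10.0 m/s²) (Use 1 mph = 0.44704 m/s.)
Convert to SI: h₁−h₂ = 13.0 m
mgh₁ = mgh₂ + ½mv² ⇒ v = √(2g(h₁−h₂)) = √(2·10.0·13.0) = 16.1245 m/s = 36.07 mph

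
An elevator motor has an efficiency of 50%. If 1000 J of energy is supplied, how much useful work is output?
W_out = η·W_in = 0.5·1000 = 500.0 J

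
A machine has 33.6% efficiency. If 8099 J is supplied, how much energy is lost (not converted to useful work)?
W_lost = W_in(1 − η) = 8099·(1 − 0.336) = 5378 J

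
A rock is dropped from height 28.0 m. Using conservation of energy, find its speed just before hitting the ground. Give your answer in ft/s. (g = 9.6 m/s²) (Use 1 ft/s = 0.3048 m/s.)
mgh = ½mv² ⇒ v = √(2gh) = √(2·9.6·28.0) = 23.1862 m/s = 76.07 ft/s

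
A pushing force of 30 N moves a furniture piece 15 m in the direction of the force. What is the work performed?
W = F·d = (30)(15) = 450.0 J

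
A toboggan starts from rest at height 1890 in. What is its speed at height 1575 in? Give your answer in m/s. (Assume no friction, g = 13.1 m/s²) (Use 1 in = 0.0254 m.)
Convert to SI: h₁−h₂ = 8.001 m
mgh₁ = mgh₂ + ½mv² ⇒ v = √(2g(h₁−h₂)) = √(2·13.1·8.001) = 14.48 m/s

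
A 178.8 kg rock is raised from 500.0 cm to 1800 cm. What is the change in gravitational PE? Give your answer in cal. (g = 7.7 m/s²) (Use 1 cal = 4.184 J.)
Convert to SI: m = 178.8 kg, Δh = 13.0 m
ΔPE = mgΔh = (178.8)(7.7)(13.0) = 17897.9 J = 4278 cal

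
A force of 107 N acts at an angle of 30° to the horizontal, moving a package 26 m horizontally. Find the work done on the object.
W = F·d·cosθ = (107)(26)cos(30°) = 2409 J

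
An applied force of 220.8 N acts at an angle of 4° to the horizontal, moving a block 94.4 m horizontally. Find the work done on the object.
W = F·d·cosθ = (220.8)(94.4)cos(4°) = 20790 J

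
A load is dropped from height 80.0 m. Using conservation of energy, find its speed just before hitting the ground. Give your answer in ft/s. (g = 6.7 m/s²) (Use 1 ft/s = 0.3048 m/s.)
mgh = ½mv² ⇒ v = √(2gh) = √(2·6.7·80.0) = 32.7414 m/s = 107.4 ft/s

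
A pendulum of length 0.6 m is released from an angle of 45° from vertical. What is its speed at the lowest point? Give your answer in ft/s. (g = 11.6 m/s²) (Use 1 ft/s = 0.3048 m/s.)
h = L(1 − cosθ) = 0.6(1 − cos45°) = 0.175736 m
v = √(2gh) = √(2·11.6·0.175736) = 2.01918 m/s = 6.625 ft/s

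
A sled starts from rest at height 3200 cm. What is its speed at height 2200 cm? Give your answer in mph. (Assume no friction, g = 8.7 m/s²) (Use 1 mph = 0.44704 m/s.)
Convert to SI: h₁−h₂ = 10.0 m
mgh₁ = mgh₂ + ½mv² ⇒ v = √(2g(h₁−h₂)) = √(2·8.7·10.0) = 13.1909 m/s = 29.51 mph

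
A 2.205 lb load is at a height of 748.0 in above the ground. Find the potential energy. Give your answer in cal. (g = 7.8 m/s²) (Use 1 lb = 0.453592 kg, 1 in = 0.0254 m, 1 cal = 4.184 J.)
Convert to SI: m = 1.00017 kg, h = 18.9992 m
PE = mgh = (1.00017)(7.8)(18.9992) = 148.219 J = 35.43 cal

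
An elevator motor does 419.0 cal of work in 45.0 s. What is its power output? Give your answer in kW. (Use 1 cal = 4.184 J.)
Convert to SI: W = 1753.1 J, t = 45.0 s
P = W/t = 1753.1/45.0 = 38.9577 W = 0.03896 kW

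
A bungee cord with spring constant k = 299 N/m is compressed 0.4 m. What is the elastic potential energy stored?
PE = ½kx² = ½(299)(0.4)² = 23.92 J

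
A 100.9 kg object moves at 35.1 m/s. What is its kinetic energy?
KE = ½mv² = ½(100.9)(35.1)² = 62150 J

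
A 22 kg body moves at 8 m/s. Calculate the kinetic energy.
KE = ½mv² = ½(22)(8)² = 704.0 J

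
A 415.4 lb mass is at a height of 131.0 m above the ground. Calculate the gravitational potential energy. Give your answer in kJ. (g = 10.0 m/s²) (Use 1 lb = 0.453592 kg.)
Convert to SI: m = 188.422 kg, h = 131.0 m
PE = mgh = (188.422)(10.0)(131.0) = 246833 J = 246.8 kJ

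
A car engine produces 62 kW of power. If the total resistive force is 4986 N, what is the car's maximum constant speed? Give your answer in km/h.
P = Fv ⇒ v = P/F = 62000 W/4986.0 N = 12.4348 m/s = 44.77 km/h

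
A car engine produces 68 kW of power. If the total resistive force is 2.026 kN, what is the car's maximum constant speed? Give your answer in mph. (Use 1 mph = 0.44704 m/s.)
Convert to SI: F = 2026.0 N
P = Fv ⇒ v = P/F = 68000 W/2026.0 N = 33.5637 m/s = 75.08 mph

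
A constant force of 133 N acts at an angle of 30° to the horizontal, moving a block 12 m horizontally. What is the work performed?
W = F·d·cosθ = (133)(12)cos(30°) = 1382 J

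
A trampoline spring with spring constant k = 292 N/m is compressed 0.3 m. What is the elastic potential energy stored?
PE = ½kx² = ½(292)(0.3)² = 13.14 J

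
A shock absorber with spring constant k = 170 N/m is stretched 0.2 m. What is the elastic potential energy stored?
PE = ½kx² = ½(170)(0.2)² = 3.4 J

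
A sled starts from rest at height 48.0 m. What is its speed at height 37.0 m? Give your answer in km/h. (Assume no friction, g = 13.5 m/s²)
mgh₁ = mgh₂ + ½mv² ⇒ v = √(2g(h₁−h₂)) = √(2·13.5·11.0) = 17.2337 m/s = 62.04 km/h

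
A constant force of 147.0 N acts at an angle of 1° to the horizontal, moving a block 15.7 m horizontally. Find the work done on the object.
W = F·d·cosθ = (147.0)(15.7)cos(1°) = 2308 J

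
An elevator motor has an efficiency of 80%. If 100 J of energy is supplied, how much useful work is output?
W_out = η·W_in = 0.8·100 = 80.0 J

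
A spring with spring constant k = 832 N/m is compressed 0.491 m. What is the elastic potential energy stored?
PE = ½kx² = ½(832)(0.491)² = 100.3 J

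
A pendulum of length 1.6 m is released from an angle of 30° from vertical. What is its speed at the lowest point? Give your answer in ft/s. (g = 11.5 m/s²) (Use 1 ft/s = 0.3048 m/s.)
h = L(1 − cosθ) = 1.6(1 − cos30°) = 0.214359 m
v = √(2gh) = √(2·11.5·0.214359) = 2.22042 m/s = 7.285 ft/s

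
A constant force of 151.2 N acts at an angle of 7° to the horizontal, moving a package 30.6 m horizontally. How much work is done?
W = F·d·cosθ = (151.2)(30.6)cos(7°) = 4592 J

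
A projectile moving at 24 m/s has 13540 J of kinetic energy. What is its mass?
m = 2·KE/v² = 2·13540/(24)² = 47.01 kg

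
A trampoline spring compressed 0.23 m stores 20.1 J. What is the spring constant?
k = 2·PE/x² = 2·20.1/(0.23)² = 759.9 N/m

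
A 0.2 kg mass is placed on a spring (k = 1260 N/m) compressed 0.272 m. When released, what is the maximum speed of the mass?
½kx² = ½mv² ⇒ v = x√(k/m) = (0.272)√(1260/0.2) = 21.59 m/s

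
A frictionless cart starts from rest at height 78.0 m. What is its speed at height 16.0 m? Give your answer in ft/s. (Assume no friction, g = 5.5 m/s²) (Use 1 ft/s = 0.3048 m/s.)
mgh₁ = mgh₂ + ½mv² ⇒ v = √(2g(h₁−h₂)) = √(2·5.5·62.0) = 26.1151 m/s = 85.68 ft/s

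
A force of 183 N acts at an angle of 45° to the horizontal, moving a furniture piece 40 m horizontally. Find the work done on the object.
W = F·d·cosθ = (183)(40)cos(45°) = 5176 J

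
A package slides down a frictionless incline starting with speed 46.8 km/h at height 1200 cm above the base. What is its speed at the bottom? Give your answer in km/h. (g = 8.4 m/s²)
Convert to SI: v₀ = 13.0 m/s, h = 12.0 m
½mv₀² + mgh = ½mv² ⇒ v = √(v₀² + 2gh) = √(13.0² + 2·8.4·12.0) = 19.251 m/s = 69.3 km/h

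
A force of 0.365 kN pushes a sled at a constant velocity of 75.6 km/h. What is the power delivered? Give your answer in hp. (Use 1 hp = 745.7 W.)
Convert to SI: F = 365.0 N, v = 21.0 m/s
P = Fv = (365.0)(21.0) = 7665.0 W = 10.28 hp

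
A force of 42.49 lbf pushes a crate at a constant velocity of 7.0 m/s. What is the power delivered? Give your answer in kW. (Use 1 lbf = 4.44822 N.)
Convert to SI: F = 189.005 N, v = 7.0 m/s
P = Fv = (189.005)(7.0) = 1323.03 W = 1.323 kW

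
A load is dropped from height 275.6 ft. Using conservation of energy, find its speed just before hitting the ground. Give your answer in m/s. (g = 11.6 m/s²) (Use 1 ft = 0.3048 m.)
Convert to SI: h = 84.0029 m
mgh = ½mv² ⇒ v = √(2gh) = √(2·11.6·84.0029) = 44.15 m/s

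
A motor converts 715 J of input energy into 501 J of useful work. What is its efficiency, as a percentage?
η = W_out/W_in = 501/715 = 70.07%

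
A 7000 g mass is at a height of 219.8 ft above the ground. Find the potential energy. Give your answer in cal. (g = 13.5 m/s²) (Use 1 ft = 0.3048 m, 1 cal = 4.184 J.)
Convert to SI: m = 7.0 kg, h = 66.995 m
PE = mgh = (7.0)(13.5)(66.995) = 6331.03 J = 1513 cal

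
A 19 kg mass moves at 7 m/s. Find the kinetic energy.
KE = ½mv² = ½(19)(7)² = 465.5 J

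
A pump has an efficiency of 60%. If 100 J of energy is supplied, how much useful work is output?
W_out = η·W_in = 0.6·100 = 60.0 J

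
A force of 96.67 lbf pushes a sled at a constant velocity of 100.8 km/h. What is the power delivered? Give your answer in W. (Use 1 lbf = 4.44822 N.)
Convert to SI: F = 430.009 N, v = 28.0 m/s
P = Fv = (430.009)(28.0) = 12040 W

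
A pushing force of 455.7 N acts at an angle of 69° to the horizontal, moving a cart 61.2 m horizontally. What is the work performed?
W = F·d·cosθ = (455.7)(61.2)cos(69°) = 9994 J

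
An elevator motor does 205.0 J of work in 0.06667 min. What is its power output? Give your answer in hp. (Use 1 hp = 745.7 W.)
Convert to SI: W = 205.0 J, t = 4.0002 s
P = W/t = 205.0/4.0002 = 51.2474 W = 0.06872 hp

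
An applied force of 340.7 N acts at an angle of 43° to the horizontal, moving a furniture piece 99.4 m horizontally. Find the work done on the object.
W = F·d·cosθ = (340.7)(99.4)cos(43°) = 24770 J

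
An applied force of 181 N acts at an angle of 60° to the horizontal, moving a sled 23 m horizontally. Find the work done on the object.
W = F·d·cosθ = (181)(23)cos(60°) = 2082 J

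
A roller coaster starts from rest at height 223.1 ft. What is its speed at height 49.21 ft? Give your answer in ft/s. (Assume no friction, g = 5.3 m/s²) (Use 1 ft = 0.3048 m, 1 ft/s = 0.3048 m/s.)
Convert to SI: h₁−h₂ = 53.0017 m
mgh₁ = mgh₂ + ½mv² ⇒ v = √(2g(h₁−h₂)) = √(2·5.3·53.0017) = 23.7027 m/s = 77.76 ft/s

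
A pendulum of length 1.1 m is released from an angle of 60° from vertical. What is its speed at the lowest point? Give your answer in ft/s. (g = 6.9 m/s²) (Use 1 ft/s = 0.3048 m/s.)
h = L(1 − cosθ) = 1.1(1 − cos60°) = 0.55 m
v = √(2gh) = √(2·6.9·0.55) = 2.755 m/s = 9.039 ft/s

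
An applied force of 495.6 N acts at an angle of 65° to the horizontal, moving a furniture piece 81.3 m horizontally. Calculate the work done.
W = F·d·cosθ = (495.6)(81.3)cos(65°) = 17030 J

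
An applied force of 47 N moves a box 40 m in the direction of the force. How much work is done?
W = F·d = (47)(40) = 1880 J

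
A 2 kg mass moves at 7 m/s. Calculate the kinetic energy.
KE = ½mv² = ½(2)(7)² = 49.0 J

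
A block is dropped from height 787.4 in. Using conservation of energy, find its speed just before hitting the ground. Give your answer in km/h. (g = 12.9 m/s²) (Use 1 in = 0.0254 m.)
Convert to SI: h = 20.0 m
mgh = ½mv² ⇒ v = √(2gh) = √(2·12.9·20.0) = 22.7156 m/s = 81.78 km/h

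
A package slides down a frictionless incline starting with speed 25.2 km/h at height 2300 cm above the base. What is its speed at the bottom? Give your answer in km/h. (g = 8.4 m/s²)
Convert to SI: v₀ = 7.0 m/s, h = 23.0 m
½mv₀² + mgh = ½mv² ⇒ v = √(v₀² + 2gh) = √(7.0² + 2·8.4·23.0) = 20.8662 m/s = 75.12 km/h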